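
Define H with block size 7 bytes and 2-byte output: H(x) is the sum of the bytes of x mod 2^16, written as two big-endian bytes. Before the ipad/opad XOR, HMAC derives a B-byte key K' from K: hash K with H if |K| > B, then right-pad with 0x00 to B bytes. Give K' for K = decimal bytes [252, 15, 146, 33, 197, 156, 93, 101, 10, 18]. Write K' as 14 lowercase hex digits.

|K| = 10 > B = 7, so first hash the key.
H(K): sum = 252+15+146+33+197+156+93+101+10+18 = 1021 → 03 fd.
Zero-pad H(K) = 03 fd to 7 bytes: K' = 03 fd 00 00 00 00 00.

03fd0000000000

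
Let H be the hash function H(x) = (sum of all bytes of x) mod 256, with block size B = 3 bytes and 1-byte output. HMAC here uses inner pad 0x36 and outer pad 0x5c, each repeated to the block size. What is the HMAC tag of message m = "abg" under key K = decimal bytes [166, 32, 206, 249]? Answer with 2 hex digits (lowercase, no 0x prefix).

Key decimal bytes [166, 32, 206, 249] = a6 20 ce f9 is 4 bytes > B = 3, so hash it first: H(key) = 8d, then zero-pad to 3 bytes: K' = 8d 00 00.
K' ⊕ ipad = bb 36 36.  K' ⊕ opad = d1 5c 5c.
Inner input = (K'⊕ipad) ∥ m = bb 36 36 ∥ 61 62 67.
Inner hash: sum = 187+54+54+97+98+103 = 593; mod 256 = 81 → 51.
Outer input = (K'⊕opad) ∥ inner = d1 5c 5c ∥ 51.
Outer hash (tag): sum = 209+92+92+81 = 474; mod 256 = 218 → da.

da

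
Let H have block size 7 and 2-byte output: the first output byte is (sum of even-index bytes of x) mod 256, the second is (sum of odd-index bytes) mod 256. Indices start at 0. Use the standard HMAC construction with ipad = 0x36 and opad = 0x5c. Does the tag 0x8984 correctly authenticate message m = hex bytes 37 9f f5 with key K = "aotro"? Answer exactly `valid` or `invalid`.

Key "aotro" = 61 6f 74 72 6f is 5 bytes ≤ B = 7; zero-pad to 7 bytes: K' = 61 6f 74 72 6f 00 00.
K' ⊕ ipad = 57 59 42 44 59 36 36; K' ⊕ opad = 3d 33 28 2e 33 5c 5c.
Inner hash: even-index sum = 455 mod 256 = 199; odd-index sum = 511 mod 256 = 255 → c7 ff.
Outer hash (recomputed tag): even-index sum = 499 mod 256 = 243; odd-index sum = 388 mod 256 = 132 → f3 84.
Recomputed tag = f384; claimed = 8984 → mismatch.

invalid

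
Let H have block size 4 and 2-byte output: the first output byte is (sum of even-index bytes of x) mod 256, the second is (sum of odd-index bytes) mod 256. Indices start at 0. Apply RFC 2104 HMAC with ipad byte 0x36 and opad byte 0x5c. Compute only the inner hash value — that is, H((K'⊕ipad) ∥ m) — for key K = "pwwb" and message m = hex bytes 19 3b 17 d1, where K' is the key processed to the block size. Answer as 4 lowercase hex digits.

b7a1

Key "pwwb" = 70 77 77 62 is exactly B = 4 bytes: K' = 70 77 77 62.
K' ⊕ ipad = 46 41 41 54.
Inner input = 46 41 41 54 ∥ 19 3b 17 d1.
Inner hash: even-index sum = 183 mod 256 = 183; odd-index sum = 417 mod 256 = 161 → b7 a1.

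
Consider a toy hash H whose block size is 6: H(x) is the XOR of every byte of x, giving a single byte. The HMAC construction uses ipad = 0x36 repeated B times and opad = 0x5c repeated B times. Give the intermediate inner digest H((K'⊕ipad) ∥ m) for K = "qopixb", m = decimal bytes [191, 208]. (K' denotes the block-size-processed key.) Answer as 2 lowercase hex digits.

Key "qopixb" = 71 6f 70 69 78 62 is exactly B = 6 bytes: K' = 71 6f 70 69 78 62.
K' ⊕ ipad = 47 59 46 5f 4e 54.
Inner input = 47 59 46 5f 4e 54 ∥ bf d0.
Inner hash: XOR 47⊕59⊕46⊕5f⊕4e⊕54⊕bf⊕d0 = 72.

72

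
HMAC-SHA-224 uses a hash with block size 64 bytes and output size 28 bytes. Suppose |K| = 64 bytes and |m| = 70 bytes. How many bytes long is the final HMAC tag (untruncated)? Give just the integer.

28

The tag is one SHA-224 digest: 28 bytes.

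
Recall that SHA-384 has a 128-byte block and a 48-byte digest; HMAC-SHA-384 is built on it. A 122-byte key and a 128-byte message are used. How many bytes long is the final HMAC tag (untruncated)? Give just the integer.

The tag is one SHA-384 digest: 48 bytes.

48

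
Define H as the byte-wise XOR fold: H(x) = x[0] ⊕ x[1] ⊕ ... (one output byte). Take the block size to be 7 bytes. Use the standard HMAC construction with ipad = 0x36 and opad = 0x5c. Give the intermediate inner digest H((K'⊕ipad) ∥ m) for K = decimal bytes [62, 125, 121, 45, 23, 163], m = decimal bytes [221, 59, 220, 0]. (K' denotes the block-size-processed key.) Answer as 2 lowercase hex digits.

Key decimal bytes [62, 125, 121, 45, 23, 163] = 3e 7d 79 2d 17 a3 is 6 bytes ≤ B = 7; zero-pad to 7 bytes: K' = 3e 7d 79 2d 17 a3 00.
K' ⊕ ipad = 08 4b 4f 1b 21 95 36.
Inner input = 08 4b 4f 1b 21 95 36 ∥ dd 3b dc 00.
Inner hash: XOR 08⊕4b⊕4f⊕1b⊕21⊕95⊕36⊕dd⊕3b⊕dc⊕00 = af.

af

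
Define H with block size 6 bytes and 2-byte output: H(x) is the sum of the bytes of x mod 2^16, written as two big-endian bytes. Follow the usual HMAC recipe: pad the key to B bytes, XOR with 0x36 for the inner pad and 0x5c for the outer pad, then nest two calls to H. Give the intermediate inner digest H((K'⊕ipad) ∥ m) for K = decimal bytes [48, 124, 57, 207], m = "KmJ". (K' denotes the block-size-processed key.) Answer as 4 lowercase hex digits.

Key decimal bytes [48, 124, 57, 207] = 30 7c 39 cf is 4 bytes ≤ B = 6; zero-pad to 6 bytes: K' = 30 7c 39 cf 00 00.
K' ⊕ ipad = 06 4a 0f f9 36 36.
Inner input = 06 4a 0f f9 36 36 ∥ 4b 6d 4a.
Inner hash: sum = 6+74+15+249+54+54+75+109+74 = 710 → 02 c6.

02c6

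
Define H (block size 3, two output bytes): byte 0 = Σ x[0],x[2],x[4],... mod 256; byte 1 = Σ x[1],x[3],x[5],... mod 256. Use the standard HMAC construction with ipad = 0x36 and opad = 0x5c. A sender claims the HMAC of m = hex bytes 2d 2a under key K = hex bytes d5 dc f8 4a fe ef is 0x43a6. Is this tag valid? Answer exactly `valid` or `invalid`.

valid

Key hex bytes d5 dc f8 4a fe ef is 6 bytes > B = 3, so hash it first: H(key) = cb 15, then zero-pad to 3 bytes: K' = cb 15 00.
K' ⊕ ipad = fd 23 36; K' ⊕ opad = 97 49 5c.
Inner hash: even-index sum = 349 mod 256 = 93; odd-index sum = 80 mod 256 = 80 → 5d 50.
Outer hash (recomputed tag): even-index sum = 323 mod 256 = 67; odd-index sum = 166 mod 256 = 166 → 43 a6.
Recomputed tag = 43a6; claimed = 43a6 → match.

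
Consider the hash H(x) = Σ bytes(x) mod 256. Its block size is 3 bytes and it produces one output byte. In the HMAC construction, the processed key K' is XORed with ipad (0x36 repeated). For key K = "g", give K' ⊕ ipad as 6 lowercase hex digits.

513636

Key "g" = 67 is 1 byte ≤ B = 3; zero-pad to 3 bytes: K' = 67 00 00.
XOR each byte with 0x36: 67⊕36=51, 00⊕36=36, 00⊕36=36.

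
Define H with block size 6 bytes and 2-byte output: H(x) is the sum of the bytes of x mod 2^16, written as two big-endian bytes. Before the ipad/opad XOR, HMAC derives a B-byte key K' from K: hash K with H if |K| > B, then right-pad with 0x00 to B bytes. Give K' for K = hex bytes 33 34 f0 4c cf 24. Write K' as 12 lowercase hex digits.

3334f04ccf24

Key hex bytes 33 34 f0 4c cf 24 is exactly B = 6 bytes: K' = 33 34 f0 4c cf 24.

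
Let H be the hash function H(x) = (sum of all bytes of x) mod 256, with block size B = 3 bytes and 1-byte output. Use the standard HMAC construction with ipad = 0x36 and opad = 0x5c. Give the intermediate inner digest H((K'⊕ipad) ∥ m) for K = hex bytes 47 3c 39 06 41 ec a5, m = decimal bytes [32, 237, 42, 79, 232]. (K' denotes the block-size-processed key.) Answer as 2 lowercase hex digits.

7c

Key hex bytes 47 3c 39 06 41 ec a5 is 7 bytes > B = 3, so hash it first: H(key) = 94, then zero-pad to 3 bytes: K' = 94 00 00.
K' ⊕ ipad = a2 36 36.
Inner input = a2 36 36 ∥ 20 ed 2a 4f e8.
Inner hash: sum = 162+54+54+32+237+42+79+232 = 892; mod 256 = 124 → 7c.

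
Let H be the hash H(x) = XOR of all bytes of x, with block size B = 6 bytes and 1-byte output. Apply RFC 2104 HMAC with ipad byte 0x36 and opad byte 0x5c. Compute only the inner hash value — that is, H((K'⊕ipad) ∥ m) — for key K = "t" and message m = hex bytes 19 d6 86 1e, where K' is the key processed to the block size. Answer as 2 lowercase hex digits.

23

Key "t" = 74 is 1 byte ≤ B = 6; zero-pad to 6 bytes: K' = 74 00 00 00 00 00.
K' ⊕ ipad = 42 36 36 36 36 36.
Inner input = 42 36 36 36 36 36 ∥ 19 d6 86 1e.
Inner hash: XOR 42⊕36⊕36⊕36⊕36⊕36⊕19⊕d6⊕86⊕1e = 23.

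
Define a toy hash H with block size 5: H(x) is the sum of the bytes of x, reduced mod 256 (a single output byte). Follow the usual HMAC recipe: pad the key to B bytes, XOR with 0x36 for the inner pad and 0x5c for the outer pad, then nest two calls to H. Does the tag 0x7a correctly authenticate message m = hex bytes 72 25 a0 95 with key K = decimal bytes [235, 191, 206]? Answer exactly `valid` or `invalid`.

Key decimal bytes [235, 191, 206] = eb bf ce is 3 bytes ≤ B = 5; zero-pad to 5 bytes: K' = eb bf ce 00 00.
K' ⊕ ipad = dd 89 f8 36 36; K' ⊕ opad = b7 e3 92 5c 5c.
Inner hash: sum = 221+137+248+54+54+114+37+160+149 = 1174; mod 256 = 150 → 96.
Outer hash (recomputed tag): sum = 183+227+146+92+92+150 = 890; mod 256 = 122 → 7a.
Recomputed tag = 7a; claimed = 7a → match.

valid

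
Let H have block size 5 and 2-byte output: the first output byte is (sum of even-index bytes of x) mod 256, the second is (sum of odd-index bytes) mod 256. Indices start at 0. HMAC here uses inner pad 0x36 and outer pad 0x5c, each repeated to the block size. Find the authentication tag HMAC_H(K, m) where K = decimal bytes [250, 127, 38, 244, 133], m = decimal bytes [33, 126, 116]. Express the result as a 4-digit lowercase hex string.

99d8

Key decimal bytes [250, 127, 38, 244, 133] = fa 7f 26 f4 85 is exactly B = 5 bytes: K' = fa 7f 26 f4 85.
K' ⊕ ipad = cc 49 10 c2 b3.  K' ⊕ opad = a6 23 7a a8 d9.
Inner input = (K'⊕ipad) ∥ m = cc 49 10 c2 b3 ∥ 21 7e 74.
Inner hash: even-index sum = 525 mod 256 = 13; odd-index sum = 416 mod 256 = 160 → 0d a0.
Outer input = (K'⊕opad) ∥ inner = a6 23 7a a8 d9 ∥ 0d a0.
Outer hash (tag): even-index sum = 665 mod 256 = 153; odd-index sum = 216 mod 256 = 216 → 99 d8.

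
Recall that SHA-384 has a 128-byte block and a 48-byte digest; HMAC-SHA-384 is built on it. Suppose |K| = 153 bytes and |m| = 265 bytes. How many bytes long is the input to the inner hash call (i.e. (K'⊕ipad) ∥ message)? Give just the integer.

Key is 153 > 128 bytes, so it is hashed to 48 bytes then zero-padded to 128: |K'| = 128.
Inner input = (K'⊕ipad) ∥ m → 128 + 265 = 393 bytes.

393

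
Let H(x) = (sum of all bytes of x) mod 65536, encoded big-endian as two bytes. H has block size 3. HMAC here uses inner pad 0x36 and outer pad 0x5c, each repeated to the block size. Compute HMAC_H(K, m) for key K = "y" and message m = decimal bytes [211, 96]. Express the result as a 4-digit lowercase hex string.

Key "y" = 79 is 1 byte ≤ B = 3; zero-pad to 3 bytes: K' = 79 00 00.
K' ⊕ ipad = 4f 36 36.  K' ⊕ opad = 25 5c 5c.
Inner input = (K'⊕ipad) ∥ m = 4f 36 36 ∥ d3 60.
Inner hash: sum = 79+54+54+211+96 = 494 → 01 ee.
Outer input = (K'⊕opad) ∥ inner = 25 5c 5c ∥ 01 ee.
Outer hash (tag): sum = 37+92+92+1+238 = 460 → 01 cc.

01cc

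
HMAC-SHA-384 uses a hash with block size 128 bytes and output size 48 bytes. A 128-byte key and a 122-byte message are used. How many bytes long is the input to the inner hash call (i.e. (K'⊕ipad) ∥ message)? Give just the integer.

250

Key is 128 ≤ 128 bytes, zero-padded: |K'| = 128.
Inner input = (K'⊕ipad) ∥ m → 128 + 122 = 250 bytes.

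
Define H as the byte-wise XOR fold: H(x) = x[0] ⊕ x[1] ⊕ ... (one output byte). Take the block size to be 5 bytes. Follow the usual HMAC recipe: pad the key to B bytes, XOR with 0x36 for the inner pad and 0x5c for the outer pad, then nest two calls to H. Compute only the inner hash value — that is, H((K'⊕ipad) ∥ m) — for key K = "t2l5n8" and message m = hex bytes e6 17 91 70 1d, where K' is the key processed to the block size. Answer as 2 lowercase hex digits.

72

Key "t2l5n8" = 74 32 6c 35 6e 38 is 6 bytes > B = 5, so hash it first: H(key) = 49, then zero-pad to 5 bytes: K' = 49 00 00 00 00.
K' ⊕ ipad = 7f 36 36 36 36.
Inner input = 7f 36 36 36 36 ∥ e6 17 91 70 1d.
Inner hash: XOR 7f⊕36⊕36⊕36⊕36⊕e6⊕17⊕91⊕70⊕1d = 72.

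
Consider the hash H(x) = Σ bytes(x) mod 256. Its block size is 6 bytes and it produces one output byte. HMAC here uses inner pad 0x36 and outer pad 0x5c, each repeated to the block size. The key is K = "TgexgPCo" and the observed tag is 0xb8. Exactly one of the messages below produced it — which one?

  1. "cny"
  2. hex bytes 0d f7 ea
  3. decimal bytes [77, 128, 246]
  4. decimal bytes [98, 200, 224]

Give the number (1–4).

1

Key "TgexgPCo" = 54 67 65 78 67 50 43 6f is 8 bytes > B = 6, so hash it first: H(key) = 01, then zero-pad to 6 bytes: K' = 01 00 00 00 00 00.
K' ⊕ ipad = 37 36 36 36 36 36; K' ⊕ opad = 5d 5c 5c 5c 5c 5c.
m1: inner = H(37 36 36 36 36 36 63 6e 79) = 8f; tag = H(5d 5c 5c 5c 5c 5c 8f) = b8 ← matches
m2: inner = H(37 36 36 36 36 36 0d f7 ea) = 33; tag = H(5d 5c 5c 5c 5c 5c 33) = 5c
m3: inner = H(37 36 36 36 36 36 4d 80 f6) = 08; tag = H(5d 5c 5c 5c 5c 5c 08) = 31
m4: inner = H(37 36 36 36 36 36 62 c8 e0) = 4f; tag = H(5d 5c 5c 5c 5c 5c 4f) = 78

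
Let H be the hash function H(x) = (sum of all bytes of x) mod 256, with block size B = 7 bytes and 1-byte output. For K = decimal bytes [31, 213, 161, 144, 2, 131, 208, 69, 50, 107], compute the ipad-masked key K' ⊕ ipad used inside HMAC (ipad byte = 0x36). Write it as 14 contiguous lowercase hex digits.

6a363636363636

Key decimal bytes [31, 213, 161, 144, 2, 131, 208, 69, 50, 107] = 1f d5 a1 90 02 83 d0 45 32 6b is 10 bytes > B = 7, so hash it first: H(key) = 5c, then zero-pad to 7 bytes: K' = 5c 00 00 00 00 00 00.
XOR each byte with 0x36: 5c⊕36=6a, 00⊕36=36, 00⊕36=36, 00⊕36=36, 00⊕36=36, 00⊕36=36, 00⊕36=36.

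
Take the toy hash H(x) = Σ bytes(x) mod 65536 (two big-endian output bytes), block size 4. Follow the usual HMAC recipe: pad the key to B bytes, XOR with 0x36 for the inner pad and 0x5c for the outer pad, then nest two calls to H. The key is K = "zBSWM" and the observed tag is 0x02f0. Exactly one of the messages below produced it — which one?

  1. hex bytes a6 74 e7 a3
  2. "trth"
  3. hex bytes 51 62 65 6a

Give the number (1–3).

2

Key "zBSWM" = 7a 42 53 57 4d is 5 bytes > B = 4, so hash it first: H(key) = 01 b3, then zero-pad to 4 bytes: K' = 01 b3 00 00.
K' ⊕ ipad = 37 85 36 36; K' ⊕ opad = 5d ef 5c 5c.
m1: inner = H(37 85 36 36 a6 74 e7 a3) = 03 cc; tag = H(5d ef 5c 5c 03 cc) = 02d3
m2: inner = H(37 85 36 36 74 72 74 68) = 02 ea; tag = H(5d ef 5c 5c 02 ea) = 02f0 ← matches
m3: inner = H(37 85 36 36 51 62 65 6a) = 02 aa; tag = H(5d ef 5c 5c 02 aa) = 02b0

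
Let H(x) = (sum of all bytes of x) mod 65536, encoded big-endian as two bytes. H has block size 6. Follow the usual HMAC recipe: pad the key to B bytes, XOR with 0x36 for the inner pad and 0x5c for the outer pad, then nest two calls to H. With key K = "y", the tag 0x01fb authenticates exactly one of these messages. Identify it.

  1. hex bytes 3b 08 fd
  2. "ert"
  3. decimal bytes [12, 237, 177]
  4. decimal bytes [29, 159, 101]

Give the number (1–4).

3

Key "y" = 79 is 1 byte ≤ B = 6; zero-pad to 6 bytes: K' = 79 00 00 00 00 00.
K' ⊕ ipad = 4f 36 36 36 36 36; K' ⊕ opad = 25 5c 5c 5c 5c 5c.
m1: inner = H(4f 36 36 36 36 36 3b 08 fd) = 02 9d; tag = H(25 5c 5c 5c 5c 5c 02 9d) = 0290
m2: inner = H(4f 36 36 36 36 36 65 72 74) = 02 a8; tag = H(25 5c 5c 5c 5c 5c 02 a8) = 029b
m3: inner = H(4f 36 36 36 36 36 0c ed b1) = 03 07; tag = H(25 5c 5c 5c 5c 5c 03 07) = 01fb ← matches
m4: inner = H(4f 36 36 36 36 36 1d 9f 65) = 02 7e; tag = H(25 5c 5c 5c 5c 5c 02 7e) = 0271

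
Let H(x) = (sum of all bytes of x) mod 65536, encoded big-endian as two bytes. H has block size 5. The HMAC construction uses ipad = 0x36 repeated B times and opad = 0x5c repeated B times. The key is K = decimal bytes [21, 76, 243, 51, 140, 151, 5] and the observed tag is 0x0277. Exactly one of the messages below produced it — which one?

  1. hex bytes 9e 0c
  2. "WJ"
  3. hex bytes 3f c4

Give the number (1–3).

Key decimal bytes [21, 76, 243, 51, 140, 151, 5] = 15 4c f3 33 8c 97 05 is 7 bytes > B = 5, so hash it first: H(key) = 02 af, then zero-pad to 5 bytes: K' = 02 af 00 00 00.
K' ⊕ ipad = 34 99 36 36 36; K' ⊕ opad = 5e f3 5c 5c 5c.
m1: inner = H(34 99 36 36 36 9e 0c) = 02 19; tag = H(5e f3 5c 5c 5c 02 19) = 0280
m2: inner = H(34 99 36 36 36 57 4a) = 02 10; tag = H(5e f3 5c 5c 5c 02 10) = 0277 ← matches
m3: inner = H(34 99 36 36 36 3f c4) = 02 72; tag = H(5e f3 5c 5c 5c 02 72) = 02d9

2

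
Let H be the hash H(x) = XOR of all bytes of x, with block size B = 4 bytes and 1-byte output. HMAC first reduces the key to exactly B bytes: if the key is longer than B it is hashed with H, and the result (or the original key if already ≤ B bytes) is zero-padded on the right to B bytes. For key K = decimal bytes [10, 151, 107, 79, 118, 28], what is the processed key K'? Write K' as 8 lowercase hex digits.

d3000000

|K| = 6 > B = 4, so first hash the key.
H(K): XOR 0a⊕97⊕6b⊕4f⊕76⊕1c = d3.
Zero-pad H(K) = d3 to 4 bytes: K' = d3 00 00 00.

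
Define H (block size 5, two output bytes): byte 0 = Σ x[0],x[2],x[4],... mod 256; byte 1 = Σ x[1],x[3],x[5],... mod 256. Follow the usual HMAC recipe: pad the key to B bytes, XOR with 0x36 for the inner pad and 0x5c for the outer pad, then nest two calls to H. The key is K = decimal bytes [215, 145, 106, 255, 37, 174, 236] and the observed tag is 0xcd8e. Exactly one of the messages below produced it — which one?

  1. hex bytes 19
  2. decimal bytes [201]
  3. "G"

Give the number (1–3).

Key decimal bytes [215, 145, 106, 255, 37, 174, 236] = d7 91 6a ff 25 ae ec is 7 bytes > B = 5, so hash it first: H(key) = 52 3e, then zero-pad to 5 bytes: K' = 52 3e 00 00 00.
K' ⊕ ipad = 64 08 36 36 36; K' ⊕ opad = 0e 62 5c 5c 5c.
m1: inner = H(64 08 36 36 36 19) = d0 57; tag = H(0e 62 5c 5c 5c d0 57) = 1d8e
m2: inner = H(64 08 36 36 36 c9) = d0 07; tag = H(0e 62 5c 5c 5c d0 07) = cd8e ← matches
m3: inner = H(64 08 36 36 36 47) = d0 85; tag = H(0e 62 5c 5c 5c d0 85) = 4b8e

2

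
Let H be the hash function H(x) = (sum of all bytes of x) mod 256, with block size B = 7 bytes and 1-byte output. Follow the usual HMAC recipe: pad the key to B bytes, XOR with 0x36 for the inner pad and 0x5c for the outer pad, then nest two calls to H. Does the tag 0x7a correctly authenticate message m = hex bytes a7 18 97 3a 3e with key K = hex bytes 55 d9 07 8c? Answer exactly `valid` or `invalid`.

Key hex bytes 55 d9 07 8c is 4 bytes ≤ B = 7; zero-pad to 7 bytes: K' = 55 d9 07 8c 00 00 00.
K' ⊕ ipad = 63 ef 31 ba 36 36 36; K' ⊕ opad = 09 85 5b d0 5c 5c 5c.
Inner hash: sum = 99+239+49+186+54+54+54+167+24+151+58+62 = 1197; mod 256 = 173 → ad.
Outer hash (recomputed tag): sum = 9+133+91+208+92+92+92+173 = 890; mod 256 = 122 → 7a.
Recomputed tag = 7a; claimed = 7a → match.

valid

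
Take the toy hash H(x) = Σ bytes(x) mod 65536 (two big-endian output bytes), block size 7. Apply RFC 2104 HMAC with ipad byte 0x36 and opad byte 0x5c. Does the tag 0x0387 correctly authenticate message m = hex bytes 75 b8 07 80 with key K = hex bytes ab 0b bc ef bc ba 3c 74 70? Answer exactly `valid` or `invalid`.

Key hex bytes ab 0b bc ef bc ba 3c 74 70 is 9 bytes > B = 7, so hash it first: H(key) = 04 f7, then zero-pad to 7 bytes: K' = 04 f7 00 00 00 00 00.
K' ⊕ ipad = 32 c1 36 36 36 36 36; K' ⊕ opad = 58 ab 5c 5c 5c 5c 5c.
Inner hash: sum = 50+193+54+54+54+54+54+117+184+7+128 = 949 → 03 b5.
Outer hash (recomputed tag): sum = 88+171+92+92+92+92+92+3+181 = 903 → 03 87.
Recomputed tag = 0387; claimed = 0387 → match.

valid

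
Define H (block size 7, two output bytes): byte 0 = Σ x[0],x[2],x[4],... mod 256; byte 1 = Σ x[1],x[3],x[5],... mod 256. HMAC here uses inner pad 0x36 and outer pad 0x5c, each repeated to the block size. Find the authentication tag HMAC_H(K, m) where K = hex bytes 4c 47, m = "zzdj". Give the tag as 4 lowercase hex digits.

dfd3

Key hex bytes 4c 47 is 2 bytes ≤ B = 7; zero-pad to 7 bytes: K' = 4c 47 00 00 00 00 00.
K' ⊕ ipad = 7a 71 36 36 36 36 36.  K' ⊕ opad = 10 1b 5c 5c 5c 5c 5c.
Inner input = (K'⊕ipad) ∥ m = 7a 71 36 36 36 36 36 ∥ 7a 7a 64 6a.
Inner hash: even-index sum = 512 mod 256 = 0; odd-index sum = 443 mod 256 = 187 → 00 bb.
Outer input = (K'⊕opad) ∥ inner = 10 1b 5c 5c 5c 5c 5c ∥ 00 bb.
Outer hash (tag): even-index sum = 479 mod 256 = 223; odd-index sum = 211 mod 256 = 211 → df d3.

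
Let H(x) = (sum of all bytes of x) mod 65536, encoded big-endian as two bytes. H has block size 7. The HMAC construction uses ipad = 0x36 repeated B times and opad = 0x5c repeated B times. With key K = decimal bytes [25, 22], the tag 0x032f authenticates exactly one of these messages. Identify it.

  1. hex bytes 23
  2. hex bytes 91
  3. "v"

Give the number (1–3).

Key decimal bytes [25, 22] = 19 16 is 2 bytes ≤ B = 7; zero-pad to 7 bytes: K' = 19 16 00 00 00 00 00.
K' ⊕ ipad = 2f 20 36 36 36 36 36; K' ⊕ opad = 45 4a 5c 5c 5c 5c 5c.
m1: inner = H(2f 20 36 36 36 36 36 23) = 01 80; tag = H(45 4a 5c 5c 5c 5c 5c 01 80) = 02dc
m2: inner = H(2f 20 36 36 36 36 36 91) = 01 ee; tag = H(45 4a 5c 5c 5c 5c 5c 01 ee) = 034a
m3: inner = H(2f 20 36 36 36 36 36 76) = 01 d3; tag = H(45 4a 5c 5c 5c 5c 5c 01 d3) = 032f ← matches

3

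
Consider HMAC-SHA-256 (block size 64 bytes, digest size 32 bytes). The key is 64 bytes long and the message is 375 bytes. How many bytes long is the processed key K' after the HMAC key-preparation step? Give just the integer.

Key is 64 ≤ 64 bytes, zero-padded: |K'| = 64.

64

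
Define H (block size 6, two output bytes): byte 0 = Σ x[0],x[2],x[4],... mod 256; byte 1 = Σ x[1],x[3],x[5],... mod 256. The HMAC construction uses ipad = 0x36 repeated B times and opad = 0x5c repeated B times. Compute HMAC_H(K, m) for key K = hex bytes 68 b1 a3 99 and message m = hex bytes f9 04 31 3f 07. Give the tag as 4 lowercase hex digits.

Key hex bytes 68 b1 a3 99 is 4 bytes ≤ B = 6; zero-pad to 6 bytes: K' = 68 b1 a3 99 00 00.
K' ⊕ ipad = 5e 87 95 af 36 36.  K' ⊕ opad = 34 ed ff c5 5c 5c.
Inner input = (K'⊕ipad) ∥ m = 5e 87 95 af 36 36 ∥ f9 04 31 3f 07.
Inner hash: even-index sum = 602 mod 256 = 90; odd-index sum = 431 mod 256 = 175 → 5a af.
Outer input = (K'⊕opad) ∥ inner = 34 ed ff c5 5c 5c ∥ 5a af.
Outer hash (tag): even-index sum = 489 mod 256 = 233; odd-index sum = 701 mod 256 = 189 → e9 bd.

e9bd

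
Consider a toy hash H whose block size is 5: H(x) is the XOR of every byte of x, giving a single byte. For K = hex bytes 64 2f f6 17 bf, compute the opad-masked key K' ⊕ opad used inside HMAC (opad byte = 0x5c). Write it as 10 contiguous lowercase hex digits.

3873aa4be3

Key hex bytes 64 2f f6 17 bf is exactly B = 5 bytes: K' = 64 2f f6 17 bf.
XOR each byte with 0x5c: 64⊕5c=38, 2f⊕5c=73, f6⊕5c=aa, 17⊕5c=4b, bf⊕5c=e3.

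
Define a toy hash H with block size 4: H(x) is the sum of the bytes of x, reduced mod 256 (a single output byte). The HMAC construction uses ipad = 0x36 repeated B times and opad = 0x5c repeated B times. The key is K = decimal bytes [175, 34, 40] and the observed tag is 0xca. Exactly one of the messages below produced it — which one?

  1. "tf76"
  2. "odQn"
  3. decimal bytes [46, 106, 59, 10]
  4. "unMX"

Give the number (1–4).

4

Key decimal bytes [175, 34, 40] = af 22 28 is 3 bytes ≤ B = 4; zero-pad to 4 bytes: K' = af 22 28 00.
K' ⊕ ipad = 99 14 1e 36; K' ⊕ opad = f3 7e 74 5c.
m1: inner = H(99 14 1e 36 74 66 37 36) = 48; tag = H(f3 7e 74 5c 48) = 89
m2: inner = H(99 14 1e 36 6f 64 51 6e) = 93; tag = H(f3 7e 74 5c 93) = d4
m3: inner = H(99 14 1e 36 2e 6a 3b 0a) = de; tag = H(f3 7e 74 5c de) = 1f
m4: inner = H(99 14 1e 36 75 6e 4d 58) = 89; tag = H(f3 7e 74 5c 89) = ca ← matches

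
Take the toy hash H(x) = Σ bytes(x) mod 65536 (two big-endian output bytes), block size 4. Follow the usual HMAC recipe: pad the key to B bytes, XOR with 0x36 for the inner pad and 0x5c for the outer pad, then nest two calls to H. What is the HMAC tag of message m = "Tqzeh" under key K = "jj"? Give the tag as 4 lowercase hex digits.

Key "jj" = 6a 6a is 2 bytes ≤ B = 4; zero-pad to 4 bytes: K' = 6a 6a 00 00.
K' ⊕ ipad = 5c 5c 36 36.  K' ⊕ opad = 36 36 5c 5c.
Inner input = (K'⊕ipad) ∥ m = 5c 5c 36 36 ∥ 54 71 7a 65 68.
Inner hash: sum = 92+92+54+54+84+113+122+101+104 = 816 → 03 30.
Outer input = (K'⊕opad) ∥ inner = 36 36 5c 5c ∥ 03 30.
Outer hash (tag): sum = 54+54+92+92+3+48 = 343 → 01 57.

0157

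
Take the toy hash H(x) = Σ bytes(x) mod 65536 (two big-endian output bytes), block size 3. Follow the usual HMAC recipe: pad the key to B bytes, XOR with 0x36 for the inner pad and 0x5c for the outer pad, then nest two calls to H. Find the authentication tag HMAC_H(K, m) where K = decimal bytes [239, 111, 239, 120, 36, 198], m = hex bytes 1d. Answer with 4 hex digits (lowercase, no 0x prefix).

01d0

Key decimal bytes [239, 111, 239, 120, 36, 198] = ef 6f ef 78 24 c6 is 6 bytes > B = 3, so hash it first: H(key) = 03 af, then zero-pad to 3 bytes: K' = 03 af 00.
K' ⊕ ipad = 35 99 36.  K' ⊕ opad = 5f f3 5c.
Inner input = (K'⊕ipad) ∥ m = 35 99 36 ∥ 1d.
Inner hash: sum = 53+153+54+29 = 289 → 01 21.
Outer input = (K'⊕opad) ∥ inner = 5f f3 5c ∥ 01 21.
Outer hash (tag): sum = 95+243+92+1+33 = 464 → 01 d0.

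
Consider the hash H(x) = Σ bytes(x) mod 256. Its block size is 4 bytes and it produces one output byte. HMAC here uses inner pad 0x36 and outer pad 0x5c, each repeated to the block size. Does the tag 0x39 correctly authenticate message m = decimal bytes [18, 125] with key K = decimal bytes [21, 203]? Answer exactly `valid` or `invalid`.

Key decimal bytes [21, 203] = 15 cb is 2 bytes ≤ B = 4; zero-pad to 4 bytes: K' = 15 cb 00 00.
K' ⊕ ipad = 23 fd 36 36; K' ⊕ opad = 49 97 5c 5c.
Inner hash: sum = 35+253+54+54+18+125 = 539; mod 256 = 27 → 1b.
Outer hash (recomputed tag): sum = 73+151+92+92+27 = 435; mod 256 = 179 → b3.
Recomputed tag = b3; claimed = 39 → mismatch.

invalid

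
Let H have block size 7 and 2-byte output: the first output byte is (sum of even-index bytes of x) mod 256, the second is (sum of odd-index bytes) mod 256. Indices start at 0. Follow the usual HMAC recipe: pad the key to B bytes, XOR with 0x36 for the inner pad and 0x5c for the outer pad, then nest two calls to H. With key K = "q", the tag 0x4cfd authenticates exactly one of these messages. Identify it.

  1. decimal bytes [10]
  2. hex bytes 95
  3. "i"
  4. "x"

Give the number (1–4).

3

Key "q" = 71 is 1 byte ≤ B = 7; zero-pad to 7 bytes: K' = 71 00 00 00 00 00 00.
K' ⊕ ipad = 47 36 36 36 36 36 36; K' ⊕ opad = 2d 5c 5c 5c 5c 5c 5c.
m1: inner = H(47 36 36 36 36 36 36 0a) = e9 ac; tag = H(2d 5c 5c 5c 5c 5c 5c e9 ac) = edfd
m2: inner = H(47 36 36 36 36 36 36 95) = e9 37; tag = H(2d 5c 5c 5c 5c 5c 5c e9 37) = 78fd
m3: inner = H(47 36 36 36 36 36 36 69) = e9 0b; tag = H(2d 5c 5c 5c 5c 5c 5c e9 0b) = 4cfd ← matches
m4: inner = H(47 36 36 36 36 36 36 78) = e9 1a; tag = H(2d 5c 5c 5c 5c 5c 5c e9 1a) = 5bfd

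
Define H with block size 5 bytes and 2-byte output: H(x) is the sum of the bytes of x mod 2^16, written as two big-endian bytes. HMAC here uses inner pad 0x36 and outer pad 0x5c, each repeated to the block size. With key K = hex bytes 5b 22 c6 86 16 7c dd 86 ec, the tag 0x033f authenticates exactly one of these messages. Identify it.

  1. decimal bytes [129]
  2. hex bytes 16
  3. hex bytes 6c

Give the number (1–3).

3

Key hex bytes 5b 22 c6 86 16 7c dd 86 ec is 9 bytes > B = 5, so hash it first: H(key) = 04 aa, then zero-pad to 5 bytes: K' = 04 aa 00 00 00.
K' ⊕ ipad = 32 9c 36 36 36; K' ⊕ opad = 58 f6 5c 5c 5c.
m1: inner = H(32 9c 36 36 36 81) = 01 f1; tag = H(58 f6 5c 5c 5c 01 f1) = 0354
m2: inner = H(32 9c 36 36 36 16) = 01 86; tag = H(58 f6 5c 5c 5c 01 86) = 02e9
m3: inner = H(32 9c 36 36 36 6c) = 01 dc; tag = H(58 f6 5c 5c 5c 01 dc) = 033f ← matches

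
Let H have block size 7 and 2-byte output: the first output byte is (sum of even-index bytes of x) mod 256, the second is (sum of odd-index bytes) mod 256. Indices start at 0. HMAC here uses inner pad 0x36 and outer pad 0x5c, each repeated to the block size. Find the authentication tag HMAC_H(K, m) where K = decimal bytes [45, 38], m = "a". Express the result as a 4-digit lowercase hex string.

Key decimal bytes [45, 38] = 2d 26 is 2 bytes ≤ B = 7; zero-pad to 7 bytes: K' = 2d 26 00 00 00 00 00.
K' ⊕ ipad = 1b 10 36 36 36 36 36.  K' ⊕ opad = 71 7a 5c 5c 5c 5c 5c.
Inner input = (K'⊕ipad) ∥ m = 1b 10 36 36 36 36 36 ∥ 61.
Inner hash: even-index sum = 189 mod 256 = 189; odd-index sum = 221 mod 256 = 221 → bd dd.
Outer input = (K'⊕opad) ∥ inner = 71 7a 5c 5c 5c 5c 5c ∥ bd dd.
Outer hash (tag): even-index sum = 610 mod 256 = 98; odd-index sum = 495 mod 256 = 239 → 62 ef.

62ef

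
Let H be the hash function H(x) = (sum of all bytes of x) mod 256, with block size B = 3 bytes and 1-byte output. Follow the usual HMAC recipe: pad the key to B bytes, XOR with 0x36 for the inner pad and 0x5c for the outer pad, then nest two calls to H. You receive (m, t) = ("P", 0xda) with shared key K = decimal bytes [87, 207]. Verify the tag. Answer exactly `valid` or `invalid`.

valid

Key decimal bytes [87, 207] = 57 cf is 2 bytes ≤ B = 3; zero-pad to 3 bytes: K' = 57 cf 00.
K' ⊕ ipad = 61 f9 36; K' ⊕ opad = 0b 93 5c.
Inner hash: sum = 97+249+54+80 = 480; mod 256 = 224 → e0.
Outer hash (recomputed tag): sum = 11+147+92+224 = 474; mod 256 = 218 → da.
Recomputed tag = da; claimed = da → match.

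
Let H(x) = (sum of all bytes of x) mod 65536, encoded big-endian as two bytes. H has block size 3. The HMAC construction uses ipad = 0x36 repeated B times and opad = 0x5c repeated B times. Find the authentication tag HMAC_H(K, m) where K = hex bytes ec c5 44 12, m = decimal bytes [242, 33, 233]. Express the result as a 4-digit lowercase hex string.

Key hex bytes ec c5 44 12 is 4 bytes > B = 3, so hash it first: H(key) = 02 07, then zero-pad to 3 bytes: K' = 02 07 00.
K' ⊕ ipad = 34 31 36.  K' ⊕ opad = 5e 5b 5c.
Inner input = (K'⊕ipad) ∥ m = 34 31 36 ∥ f2 21 e9.
Inner hash: sum = 52+49+54+242+33+233 = 663 → 02 97.
Outer input = (K'⊕opad) ∥ inner = 5e 5b 5c ∥ 02 97.
Outer hash (tag): sum = 94+91+92+2+151 = 430 → 01 ae.

01ae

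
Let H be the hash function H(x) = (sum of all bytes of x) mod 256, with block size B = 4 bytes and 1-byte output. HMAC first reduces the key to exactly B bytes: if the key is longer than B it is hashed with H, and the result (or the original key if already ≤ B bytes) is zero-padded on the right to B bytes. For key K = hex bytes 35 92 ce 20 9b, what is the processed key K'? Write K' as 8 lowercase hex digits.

|K| = 5 > B = 4, so first hash the key.
H(K): sum = 53+146+206+32+155 = 592; mod 256 = 80 → 50.
Zero-pad H(K) = 50 to 4 bytes: K' = 50 00 00 00.

50000000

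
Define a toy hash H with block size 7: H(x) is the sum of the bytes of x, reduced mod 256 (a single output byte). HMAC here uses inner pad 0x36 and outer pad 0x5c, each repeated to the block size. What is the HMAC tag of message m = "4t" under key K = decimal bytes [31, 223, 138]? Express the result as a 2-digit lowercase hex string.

Key decimal bytes [31, 223, 138] = 1f df 8a is 3 bytes ≤ B = 7; zero-pad to 7 bytes: K' = 1f df 8a 00 00 00 00.
K' ⊕ ipad = 29 e9 bc 36 36 36 36.  K' ⊕ opad = 43 83 d6 5c 5c 5c 5c.
Inner input = (K'⊕ipad) ∥ m = 29 e9 bc 36 36 36 36 ∥ 34 74.
Inner hash: sum = 41+233+188+54+54+54+54+52+116 = 846; mod 256 = 78 → 4e.
Outer input = (K'⊕opad) ∥ inner = 43 83 d6 5c 5c 5c 5c ∥ 4e.
Outer hash (tag): sum = 67+131+214+92+92+92+92+78 = 858; mod 256 = 90 → 5a.

5a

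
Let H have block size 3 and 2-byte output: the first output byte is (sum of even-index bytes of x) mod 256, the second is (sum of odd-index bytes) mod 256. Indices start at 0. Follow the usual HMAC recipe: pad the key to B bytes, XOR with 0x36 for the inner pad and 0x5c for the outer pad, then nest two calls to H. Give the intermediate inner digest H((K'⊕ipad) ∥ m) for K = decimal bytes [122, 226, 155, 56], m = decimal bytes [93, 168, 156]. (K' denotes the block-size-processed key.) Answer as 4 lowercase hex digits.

Key decimal bytes [122, 226, 155, 56] = 7a e2 9b 38 is 4 bytes > B = 3, so hash it first: H(key) = 15 1a, then zero-pad to 3 bytes: K' = 15 1a 00.
K' ⊕ ipad = 23 2c 36.
Inner input = 23 2c 36 ∥ 5d a8 9c.
Inner hash: even-index sum = 257 mod 256 = 1; odd-index sum = 293 mod 256 = 37 → 01 25.

0125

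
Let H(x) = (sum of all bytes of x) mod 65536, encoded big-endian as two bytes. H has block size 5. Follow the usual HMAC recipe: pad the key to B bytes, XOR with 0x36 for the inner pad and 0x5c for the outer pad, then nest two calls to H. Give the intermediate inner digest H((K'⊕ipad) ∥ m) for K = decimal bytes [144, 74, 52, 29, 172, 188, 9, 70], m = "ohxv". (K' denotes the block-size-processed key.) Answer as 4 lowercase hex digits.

036f

Key decimal bytes [144, 74, 52, 29, 172, 188, 9, 70] = 90 4a 34 1d ac bc 09 46 is 8 bytes > B = 5, so hash it first: H(key) = 02 e2, then zero-pad to 5 bytes: K' = 02 e2 00 00 00.
K' ⊕ ipad = 34 d4 36 36 36.
Inner input = 34 d4 36 36 36 ∥ 6f 68 78 76.
Inner hash: sum = 52+212+54+54+54+111+104+120+118 = 879 → 03 6f.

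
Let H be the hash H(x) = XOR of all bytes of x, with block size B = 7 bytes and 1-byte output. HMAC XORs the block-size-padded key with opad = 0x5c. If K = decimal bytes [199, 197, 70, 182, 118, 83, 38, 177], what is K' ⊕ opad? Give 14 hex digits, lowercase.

1c5c5c5c5c5c5c

Key decimal bytes [199, 197, 70, 182, 118, 83, 38, 177] = c7 c5 46 b6 76 53 26 b1 is 8 bytes > B = 7, so hash it first: H(key) = 40, then zero-pad to 7 bytes: K' = 40 00 00 00 00 00 00.
XOR each byte with 0x5c: 40⊕5c=1c, 00⊕5c=5c, 00⊕5c=5c, 00⊕5c=5c, 00⊕5c=5c, 00⊕5c=5c, 00⊕5c=5c.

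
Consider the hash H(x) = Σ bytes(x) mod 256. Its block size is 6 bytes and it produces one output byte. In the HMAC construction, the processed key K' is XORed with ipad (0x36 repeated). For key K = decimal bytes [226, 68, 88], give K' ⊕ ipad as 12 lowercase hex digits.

d4726e363636

Key decimal bytes [226, 68, 88] = e2 44 58 is 3 bytes ≤ B = 6; zero-pad to 6 bytes: K' = e2 44 58 00 00 00.
XOR each byte with 0x36: e2⊕36=d4, 44⊕36=72, 58⊕36=6e, 00⊕36=36, 00⊕36=36, 00⊕36=36.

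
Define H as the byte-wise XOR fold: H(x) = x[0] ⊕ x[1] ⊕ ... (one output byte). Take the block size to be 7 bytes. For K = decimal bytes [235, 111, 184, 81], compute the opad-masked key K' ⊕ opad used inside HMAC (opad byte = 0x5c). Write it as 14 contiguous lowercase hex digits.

b733e40d5c5c5c

Key decimal bytes [235, 111, 184, 81] = eb 6f b8 51 is 4 bytes ≤ B = 7; zero-pad to 7 bytes: K' = eb 6f b8 51 00 00 00.
XOR each byte with 0x5c: eb⊕5c=b7, 6f⊕5c=33, b8⊕5c=e4, 51⊕5c=0d, 00⊕5c=5c, 00⊕5c=5c, 00⊕5c=5c.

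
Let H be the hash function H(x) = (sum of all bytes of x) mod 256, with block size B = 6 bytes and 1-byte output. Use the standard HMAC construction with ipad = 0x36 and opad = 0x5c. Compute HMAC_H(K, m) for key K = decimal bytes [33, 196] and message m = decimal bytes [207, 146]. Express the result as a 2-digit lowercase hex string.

Key decimal bytes [33, 196] = 21 c4 is 2 bytes ≤ B = 6; zero-pad to 6 bytes: K' = 21 c4 00 00 00 00.
K' ⊕ ipad = 17 f2 36 36 36 36.  K' ⊕ opad = 7d 98 5c 5c 5c 5c.
Inner input = (K'⊕ipad) ∥ m = 17 f2 36 36 36 36 ∥ cf 92.
Inner hash: sum = 23+242+54+54+54+54+207+146 = 834; mod 256 = 66 → 42.
Outer input = (K'⊕opad) ∥ inner = 7d 98 5c 5c 5c 5c ∥ 42.
Outer hash (tag): sum = 125+152+92+92+92+92+66 = 711; mod 256 = 199 → c7.

c7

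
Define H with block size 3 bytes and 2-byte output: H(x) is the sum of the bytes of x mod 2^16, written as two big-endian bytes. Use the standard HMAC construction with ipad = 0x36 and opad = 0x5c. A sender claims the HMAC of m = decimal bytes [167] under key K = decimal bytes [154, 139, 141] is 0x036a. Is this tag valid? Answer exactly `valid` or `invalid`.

invalid

Key decimal bytes [154, 139, 141] = 9a 8b 8d is exactly B = 3 bytes: K' = 9a 8b 8d.
K' ⊕ ipad = ac bd bb; K' ⊕ opad = c6 d7 d1.
Inner hash: sum = 172+189+187+167 = 715 → 02 cb.
Outer hash (recomputed tag): sum = 198+215+209+2+203 = 827 → 03 3b.
Recomputed tag = 033b; claimed = 036a → mismatch.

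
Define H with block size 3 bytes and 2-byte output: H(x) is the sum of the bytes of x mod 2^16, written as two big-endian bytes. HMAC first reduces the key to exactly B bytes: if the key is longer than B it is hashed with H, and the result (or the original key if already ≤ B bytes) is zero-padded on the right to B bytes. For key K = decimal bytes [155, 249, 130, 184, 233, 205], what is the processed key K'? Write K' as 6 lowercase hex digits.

048400

|K| = 6 > B = 3, so first hash the key.
H(K): sum = 155+249+130+184+233+205 = 1156 → 04 84.
Zero-pad H(K) = 04 84 to 3 bytes: K' = 04 84 00.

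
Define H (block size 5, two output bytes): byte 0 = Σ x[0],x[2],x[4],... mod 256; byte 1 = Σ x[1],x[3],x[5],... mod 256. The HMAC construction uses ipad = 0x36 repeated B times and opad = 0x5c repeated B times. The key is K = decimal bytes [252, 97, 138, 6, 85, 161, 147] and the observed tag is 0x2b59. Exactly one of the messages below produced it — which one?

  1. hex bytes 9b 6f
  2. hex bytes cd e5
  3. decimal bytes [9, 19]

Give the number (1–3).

Key decimal bytes [252, 97, 138, 6, 85, 161, 147] = fc 61 8a 06 55 a1 93 is 7 bytes > B = 5, so hash it first: H(key) = 6e 08, then zero-pad to 5 bytes: K' = 6e 08 00 00 00.
K' ⊕ ipad = 58 3e 36 36 36; K' ⊕ opad = 32 54 5c 5c 5c.
m1: inner = H(58 3e 36 36 36 9b 6f) = 33 0f; tag = H(32 54 5c 5c 5c 33 0f) = f9e3
m2: inner = H(58 3e 36 36 36 cd e5) = a9 41; tag = H(32 54 5c 5c 5c a9 41) = 2b59 ← matches
m3: inner = H(58 3e 36 36 36 09 13) = d7 7d; tag = H(32 54 5c 5c 5c d7 7d) = 6787

2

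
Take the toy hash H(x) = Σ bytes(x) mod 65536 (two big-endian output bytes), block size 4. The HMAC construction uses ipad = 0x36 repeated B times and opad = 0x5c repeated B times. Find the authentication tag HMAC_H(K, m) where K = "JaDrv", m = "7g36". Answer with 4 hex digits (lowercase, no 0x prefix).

Key "JaDrv" = 4a 61 44 72 76 is 5 bytes > B = 4, so hash it first: H(key) = 01 d7, then zero-pad to 4 bytes: K' = 01 d7 00 00.
K' ⊕ ipad = 37 e1 36 36.  K' ⊕ opad = 5d 8b 5c 5c.
Inner input = (K'⊕ipad) ∥ m = 37 e1 36 36 ∥ 37 67 33 36.
Inner hash: sum = 55+225+54+54+55+103+51+54 = 651 → 02 8b.
Outer input = (K'⊕opad) ∥ inner = 5d 8b 5c 5c ∥ 02 8b.
Outer hash (tag): sum = 93+139+92+92+2+139 = 557 → 02 2d.

022d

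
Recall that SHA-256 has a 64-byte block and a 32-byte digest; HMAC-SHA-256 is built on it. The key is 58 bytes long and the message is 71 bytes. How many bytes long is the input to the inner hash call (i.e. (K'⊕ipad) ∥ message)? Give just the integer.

Key is 58 ≤ 64 bytes, zero-padded: |K'| = 64.
Inner input = (K'⊕ipad) ∥ m → 64 + 71 = 135 bytes.

135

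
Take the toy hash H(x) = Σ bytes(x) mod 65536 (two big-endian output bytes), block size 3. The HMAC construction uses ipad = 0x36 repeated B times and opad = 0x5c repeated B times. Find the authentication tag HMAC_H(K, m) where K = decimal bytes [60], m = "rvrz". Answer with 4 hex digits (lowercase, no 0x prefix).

0164

Key decimal bytes [60] = 3c is 1 byte ≤ B = 3; zero-pad to 3 bytes: K' = 3c 00 00.
K' ⊕ ipad = 0a 36 36.  K' ⊕ opad = 60 5c 5c.
Inner input = (K'⊕ipad) ∥ m = 0a 36 36 ∥ 72 76 72 7a.
Inner hash: sum = 10+54+54+114+118+114+122 = 586 → 02 4a.
Outer input = (K'⊕opad) ∥ inner = 60 5c 5c ∥ 02 4a.
Outer hash (tag): sum = 96+92+92+2+74 = 356 → 01 64.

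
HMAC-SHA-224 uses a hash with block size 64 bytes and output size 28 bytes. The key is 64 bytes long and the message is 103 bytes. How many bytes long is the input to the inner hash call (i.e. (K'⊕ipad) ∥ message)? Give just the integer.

167

Key is 64 ≤ 64 bytes, zero-padded: |K'| = 64.
Inner input = (K'⊕ipad) ∥ m → 64 + 103 = 167 bytes.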